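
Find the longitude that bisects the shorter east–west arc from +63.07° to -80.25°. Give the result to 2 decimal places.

-8.59°

Signed shortest Δλ from +63.07° to -80.25° is -143.32°.
Midpoint longitude = +63.07° + (-143.32°)/2 = +63.07° − 71.66° = -8.59°.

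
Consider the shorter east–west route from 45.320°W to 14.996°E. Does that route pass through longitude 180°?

No

Signed shortest Δλ = ((14.996 − -45.320 + 180) mod 360) − 180 = 60.316°.
Going east by 60.316° from -45.320° reaches +14.996° without touching 180°.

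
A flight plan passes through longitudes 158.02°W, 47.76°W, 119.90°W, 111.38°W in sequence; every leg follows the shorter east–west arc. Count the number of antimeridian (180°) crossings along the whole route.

0

Leg 1: -158.02° → -47.76°, shortest Δλ = 110.26° (east) — does not cross 180°.
Leg 2: -47.76° → -119.90°, shortest Δλ = -72.14° (west) — does not cross 180°.
Leg 3: -119.90° → -111.38°, shortest Δλ = 8.52° (east) — does not cross 180°.
Total crossings: 0.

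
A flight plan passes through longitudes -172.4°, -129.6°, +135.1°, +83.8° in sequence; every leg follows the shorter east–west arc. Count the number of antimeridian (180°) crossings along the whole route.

Leg 1: -172.4° → -129.6°, shortest Δλ = 42.8° (east) — does not cross 180°.
Leg 2: -129.6° → +135.1°, shortest Δλ = -95.3° (west) — crosses 180°.
Leg 3: +135.1° → +83.8°, shortest Δλ = -51.3° (west) — does not cross 180°.
Total crossings: 1.

1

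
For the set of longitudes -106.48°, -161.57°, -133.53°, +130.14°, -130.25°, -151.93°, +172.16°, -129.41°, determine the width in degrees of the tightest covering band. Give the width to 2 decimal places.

Sort the longitudes: -161.57°, -151.93°, -133.53°, -130.25°, -129.41°, -106.48°, +130.14°, +172.16°.
Eastward gaps between consecutive values (wrapping around): 9.64°, 18.40°, 3.28°, 0.84°, 22.93°, 236.62°, 42.02°, 26.27°.
Largest gap = 236.62° ⇒ minimal covering band is its complement: 360° − 236.62° = 123.38°.
Band runs from +130.14° eastward to -106.48°, crossing the antimeridian.

123.38°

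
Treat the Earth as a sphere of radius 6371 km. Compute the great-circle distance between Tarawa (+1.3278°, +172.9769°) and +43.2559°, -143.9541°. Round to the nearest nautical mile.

Δλ = -143.9541 − 172.9769 = -316.9310°; wrapped into (−180°, 180°]: 43.0690°.
Δφ = 43.2559 − 1.3278 = 41.9281°.
a = sin²(Δφ/2) + cos φ₁ · cos φ₂ · sin²(Δλ/2) = 0.226109.
c = 2·atan2(√a, √(1−a)) = 0.99108 rad → d = 6371·c ≈ 6314.20 km ≈ 3409.39 nmi.

3409 nmi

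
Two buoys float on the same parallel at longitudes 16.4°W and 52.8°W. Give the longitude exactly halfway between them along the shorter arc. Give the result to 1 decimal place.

Signed shortest Δλ from -16.4° to -52.8° is -36.4°.
Midpoint longitude = -16.4° + (-36.4°)/2 = -16.4° − 18.2° = -34.6°.

34.6°W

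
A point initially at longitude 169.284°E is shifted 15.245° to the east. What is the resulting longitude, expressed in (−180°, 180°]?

175.471°W

Start at +169.284°; shift +15.245° → +184.529°.
+184.529° lies outside (−180°, 180°]; subtract 360° → -175.471°.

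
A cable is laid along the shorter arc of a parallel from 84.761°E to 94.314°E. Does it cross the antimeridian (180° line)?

Signed shortest Δλ = ((94.314 − 84.761 + 180) mod 360) − 180 = 9.553°.
Going east by 9.553° from +84.761° reaches +94.314° without touching 180°.

No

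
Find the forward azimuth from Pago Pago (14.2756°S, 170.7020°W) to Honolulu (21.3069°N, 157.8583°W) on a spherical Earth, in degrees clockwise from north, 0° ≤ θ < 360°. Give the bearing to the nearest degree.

20°

Δλ = -157.8583 − -170.7020 = 12.8437°.
θ = atan2( sin Δλ · cos φ₂ , cos φ₁ · sin φ₂ − sin φ₁ · cos φ₂ · cos Δλ )
  = atan2(0.20710, 0.57613) = 19.772° → normalised to [0°, 360°): 19.772°.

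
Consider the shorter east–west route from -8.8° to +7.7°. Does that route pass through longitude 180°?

Signed shortest Δλ = ((7.7 − -8.8 + 180) mod 360) − 180 = 16.5°.
Going east by 16.5° from -8.8° reaches +7.7° without touching 180°.

No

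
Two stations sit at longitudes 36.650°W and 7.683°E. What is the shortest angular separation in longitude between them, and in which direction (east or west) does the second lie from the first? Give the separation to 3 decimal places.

Raw difference: 7.683 − -36.650 = 44.333°.
Normalise into (−180°, 180°]: 44.333° stays 44.333°.
Positive ⇒ the second point lies to the east; separation 44.333°.

44.333° east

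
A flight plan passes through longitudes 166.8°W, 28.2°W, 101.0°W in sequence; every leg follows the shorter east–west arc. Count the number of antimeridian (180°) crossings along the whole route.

0

Leg 1: -166.8° → -28.2°, shortest Δλ = 138.6° (east) — does not cross 180°.
Leg 2: -28.2° → -101.0°, shortest Δλ = -72.8° (west) — does not cross 180°.
Total crossings: 0.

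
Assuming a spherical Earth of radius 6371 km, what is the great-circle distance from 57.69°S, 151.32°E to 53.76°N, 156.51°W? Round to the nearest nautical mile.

Δλ = -156.51 − 151.32 = -307.83°; wrapped into (−180°, 180°]: 52.17°.
Δφ = 53.76 − -57.69 = 111.45°.
a = sin²(Δφ/2) + cos φ₁ · cos φ₂ · sin²(Δλ/2) = 0.743936.
c = 2·atan2(√a, √(1−a)) = 2.08045 rad → d = 6371·c ≈ 13254.52 km ≈ 7156.87 nmi.

7157 nmi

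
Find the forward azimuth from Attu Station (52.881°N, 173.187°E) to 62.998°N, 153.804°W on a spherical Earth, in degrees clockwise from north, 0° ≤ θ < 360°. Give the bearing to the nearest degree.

Δλ = -153.804 − 173.187 = -326.991°; wrapped into (−180°, 180°]: 33.009°.
θ = atan2( sin Δλ · cos φ₂ , cos φ₁ · sin φ₂ − sin φ₁ · cos φ₂ · cos Δλ )
  = atan2(0.24734, 0.23410) = 46.576° → normalised to [0°, 360°): 46.576°.

47°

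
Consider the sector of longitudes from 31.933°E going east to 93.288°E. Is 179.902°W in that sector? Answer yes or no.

No

Band width going east from +31.933° to +93.288°: ((93.288 − 31.933) mod 360) = 61.355°.
Offset of -179.902° east of the west edge: ((-179.902 − 31.933) mod 360) = 148.165°.
148.165° > 61.355° ⇒ outside.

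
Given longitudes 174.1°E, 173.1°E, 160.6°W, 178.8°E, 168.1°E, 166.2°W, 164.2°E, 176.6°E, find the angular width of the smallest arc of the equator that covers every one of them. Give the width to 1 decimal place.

35.2°

Sort the longitudes: -166.2°, -160.6°, +164.2°, +168.1°, +173.1°, +174.1°, +176.6°, +178.8°.
Eastward gaps between consecutive values (wrapping around): 5.6°, 324.8°, 3.9°, 5.0°, 1.0°, 2.5°, 2.2°, 15.0°.
Largest gap = 324.8° ⇒ minimal covering band is its complement: 360° − 324.8° = 35.2°.
Band runs from +164.2° eastward to -160.6°, crossing the antimeridian.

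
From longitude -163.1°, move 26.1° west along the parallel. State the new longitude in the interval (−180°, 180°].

+170.8°

Start at -163.1°; shift −26.1° → -189.2°.
-189.2° lies outside (−180°, 180°]; add 360° → +170.8°.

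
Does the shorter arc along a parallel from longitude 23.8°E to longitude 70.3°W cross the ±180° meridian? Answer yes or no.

Signed shortest Δλ = ((-70.3 − 23.8 + 180) mod 360) − 180 = -94.1°.
Going west by 94.1° from +23.8° reaches -70.3° without touching 180°.

No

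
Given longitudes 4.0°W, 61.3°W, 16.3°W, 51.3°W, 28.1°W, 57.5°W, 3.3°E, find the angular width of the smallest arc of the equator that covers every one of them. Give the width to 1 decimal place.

64.6°

Sort the longitudes: -61.3°, -57.5°, -51.3°, -28.1°, -16.3°, -4.0°, +3.3°.
Eastward gaps between consecutive values (wrapping around): 3.8°, 6.2°, 23.2°, 11.8°, 12.3°, 7.3°, 295.4°.
Largest gap = 295.4° ⇒ minimal covering band is its complement: 360° − 295.4° = 64.6°.
Band runs from -61.3° eastward to +3.3°.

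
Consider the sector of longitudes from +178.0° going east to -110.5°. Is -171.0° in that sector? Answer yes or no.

Band width going east from +178.0° to -110.5°: ((-110.5 − 178.0) mod 360) = 71.5°.
Offset of -171.0° east of the west edge: ((-171.0 − 178.0) mod 360) = 11.0°.
11.0° ≤ 71.5° ⇒ inside.

Yes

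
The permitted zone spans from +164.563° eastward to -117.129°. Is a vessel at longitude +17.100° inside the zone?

Band width going east from +164.563° to -117.129°: ((-117.129 − 164.563) mod 360) = 78.308°.
Offset of +17.100° east of the west edge: ((17.100 − 164.563) mod 360) = 212.537°.
212.537° > 78.308° ⇒ outside.

No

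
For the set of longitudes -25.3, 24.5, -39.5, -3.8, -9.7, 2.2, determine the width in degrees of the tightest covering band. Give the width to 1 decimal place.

64.0°

Sort the longitudes: -39.5°, -25.3°, -9.7°, -3.8°, +2.2°, +24.5°.
Eastward gaps between consecutive values (wrapping around): 14.2°, 15.6°, 5.9°, 6.0°, 22.3°, 296.0°.
Largest gap = 296.0° ⇒ minimal covering band is its complement: 360° − 296.0° = 64.0°.
Band runs from -39.5° eastward to +24.5°.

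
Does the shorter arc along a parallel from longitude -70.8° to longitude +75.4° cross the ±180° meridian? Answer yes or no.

Signed shortest Δλ = ((75.4 − -70.8 + 180) mod 360) − 180 = 146.2°.
Going east by 146.2° from -70.8° reaches +75.4° without touching 180°.

No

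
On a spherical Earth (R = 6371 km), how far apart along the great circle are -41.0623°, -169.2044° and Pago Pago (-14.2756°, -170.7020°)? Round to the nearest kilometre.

Δλ = -170.7020 − -169.2044 = -1.4976°.
Δφ = -14.2756 − -41.0623 = 26.7867°.
a = sin²(Δφ/2) + cos φ₁ · cos φ₂ · sin²(Δλ/2) = 0.053780.
c = 2·atan2(√a, √(1−a)) = 0.46807 rad → d = 6371·c ≈ 2982.07 km.

2982 km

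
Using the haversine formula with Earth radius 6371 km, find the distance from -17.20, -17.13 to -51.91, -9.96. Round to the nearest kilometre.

3911 km

Δλ = -9.96 − -17.13 = 7.17°.
Δφ = -51.91 − -17.20 = -34.71°.
a = sin²(Δφ/2) + cos φ₁ · cos φ₂ · sin²(Δλ/2) = 0.091282.
c = 2·atan2(√a, √(1−a)) = 0.61385 rad → d = 6371·c ≈ 3910.84 km.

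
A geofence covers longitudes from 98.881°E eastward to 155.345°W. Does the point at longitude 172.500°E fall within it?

Yes

Band width going east from +98.881° to -155.345°: ((-155.345 − 98.881) mod 360) = 105.774°.
Offset of +172.500° east of the west edge: ((172.500 − 98.881) mod 360) = 73.619°.
73.619° ≤ 105.774° ⇒ inside.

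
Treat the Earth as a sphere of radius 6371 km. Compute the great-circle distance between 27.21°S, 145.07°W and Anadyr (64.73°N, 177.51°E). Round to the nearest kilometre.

10722 km

Δλ = 177.51 − -145.07 = 322.58°; wrapped into (−180°, 180°]: -37.42°.
Δφ = 64.73 − -27.21 = 91.94°.
a = sin²(Δφ/2) + cos φ₁ · cos φ₂ · sin²(Δλ/2) = 0.555991.
c = 2·atan2(√a, √(1−a)) = 1.68301 rad → d = 6371·c ≈ 10722.48 km.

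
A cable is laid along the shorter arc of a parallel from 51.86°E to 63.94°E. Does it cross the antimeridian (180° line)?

No

Signed shortest Δλ = ((63.94 − 51.86 + 180) mod 360) − 180 = 12.08°.
Going east by 12.08° from +51.86° reaches +63.94° without touching 180°.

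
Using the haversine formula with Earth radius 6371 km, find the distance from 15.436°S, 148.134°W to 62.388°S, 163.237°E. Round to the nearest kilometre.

Δλ = 163.237 − -148.134 = 311.371°; wrapped into (−180°, 180°]: -48.629°.
Δφ = -62.388 − -15.436 = -46.952°.
a = sin²(Δφ/2) + cos φ₁ · cos φ₂ · sin²(Δλ/2) = 0.234436.
c = 2·atan2(√a, √(1−a)) = 1.01087 rad → d = 6371·c ≈ 6440.22 km.

6440 km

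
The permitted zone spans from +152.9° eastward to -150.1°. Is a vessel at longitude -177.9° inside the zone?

Yes

Band width going east from +152.9° to -150.1°: ((-150.1 − 152.9) mod 360) = 57.0°.
Offset of -177.9° east of the west edge: ((-177.9 − 152.9) mod 360) = 29.2°.
29.2° ≤ 57.0° ⇒ inside.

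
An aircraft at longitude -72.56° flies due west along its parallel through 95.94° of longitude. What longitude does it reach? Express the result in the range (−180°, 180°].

-168.50°

Start at -72.56°; shift −95.94° → -168.50°.
-168.50° already lies in (−180°, 180°].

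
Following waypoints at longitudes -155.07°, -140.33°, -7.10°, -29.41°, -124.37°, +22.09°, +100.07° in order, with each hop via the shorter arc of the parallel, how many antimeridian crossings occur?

Leg 1: -155.07° → -140.33°, shortest Δλ = 14.74° (east) — does not cross 180°.
Leg 2: -140.33° → -7.10°, shortest Δλ = 133.23° (east) — does not cross 180°.
Leg 3: -7.10° → -29.41°, shortest Δλ = -22.31° (west) — does not cross 180°.
Leg 4: -29.41° → -124.37°, shortest Δλ = -94.96° (west) — does not cross 180°.
Leg 5: -124.37° → +22.09°, shortest Δλ = 146.46° (east) — does not cross 180°.
Leg 6: +22.09° → +100.07°, shortest Δλ = 77.98° (east) — does not cross 180°.
Total crossings: 0.

0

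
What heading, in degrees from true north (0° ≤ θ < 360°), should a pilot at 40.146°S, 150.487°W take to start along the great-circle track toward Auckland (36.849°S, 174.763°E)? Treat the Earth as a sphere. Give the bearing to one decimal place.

265.7°

Δλ = 174.763 − -150.487 = 325.250°; wrapped into (−180°, 180°]: -34.750°.
θ = atan2( sin Δλ · cos φ₂ , cos φ₁ · sin φ₂ − sin φ₁ · cos φ₂ · cos Δλ )
  = atan2(-0.45612, -0.03451) = -94.326° → normalised to [0°, 360°): 265.674°.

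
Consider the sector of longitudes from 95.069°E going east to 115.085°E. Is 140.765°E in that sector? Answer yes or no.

No

Band width going east from +95.069° to +115.085°: ((115.085 − 95.069) mod 360) = 20.016°.
Offset of +140.765° east of the west edge: ((140.765 − 95.069) mod 360) = 45.696°.
45.696° > 20.016° ⇒ outside.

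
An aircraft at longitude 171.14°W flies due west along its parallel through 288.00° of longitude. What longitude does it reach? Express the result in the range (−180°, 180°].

Start at -171.14°; shift −288.00° → -459.14°.
-459.14° lies outside (−180°, 180°]; add 360° → -99.14°.

99.14°W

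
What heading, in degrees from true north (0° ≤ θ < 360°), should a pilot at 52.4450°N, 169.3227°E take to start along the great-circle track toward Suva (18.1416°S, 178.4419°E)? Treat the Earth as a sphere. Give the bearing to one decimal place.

170.8°

Δλ = 178.4419 − 169.3227 = 9.1192°.
θ = atan2( sin Δλ · cos φ₂ , cos φ₁ · sin φ₂ − sin φ₁ · cos φ₂ · cos Δλ )
  = atan2(0.15061, -0.93362) = 170.836° → normalised to [0°, 360°): 170.836°.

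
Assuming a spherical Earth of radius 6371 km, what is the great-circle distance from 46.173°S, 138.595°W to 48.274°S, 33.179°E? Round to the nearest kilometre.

9483 km

Δλ = 33.179 − -138.595 = 171.774°.
Δφ = -48.274 − -46.173 = -2.101°.
a = sin²(Δφ/2) + cos φ₁ · cos φ₂ · sin²(Δλ/2) = 0.458861.
c = 2·atan2(√a, √(1−a)) = 1.48842 rad → d = 6371·c ≈ 9482.75 km.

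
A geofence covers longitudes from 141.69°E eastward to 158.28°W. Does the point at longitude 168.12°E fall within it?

Band width going east from +141.69° to -158.28°: ((-158.28 − 141.69) mod 360) = 60.03°.
Offset of +168.12° east of the west edge: ((168.12 − 141.69) mod 360) = 26.43°.
26.43° ≤ 60.03° ⇒ inside.

Yes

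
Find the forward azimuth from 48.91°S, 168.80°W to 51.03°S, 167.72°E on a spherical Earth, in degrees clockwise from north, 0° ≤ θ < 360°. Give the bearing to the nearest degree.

Δλ = 167.72 − -168.80 = 336.52°; wrapped into (−180°, 180°]: -23.48°.
θ = atan2( sin Δλ · cos φ₂ , cos φ₁ · sin φ₂ − sin φ₁ · cos φ₂ · cos Δλ )
  = atan2(-0.25058, -0.07624) = -106.923° → normalised to [0°, 360°): 253.077°.

253°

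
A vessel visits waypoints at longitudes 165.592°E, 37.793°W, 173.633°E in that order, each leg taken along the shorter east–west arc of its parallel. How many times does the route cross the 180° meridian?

Leg 1: +165.592° → -37.793°, shortest Δλ = 156.615° (east) — crosses 180°.
Leg 2: -37.793° → +173.633°, shortest Δλ = -148.574° (west) — crosses 180°.
Total crossings: 2.

2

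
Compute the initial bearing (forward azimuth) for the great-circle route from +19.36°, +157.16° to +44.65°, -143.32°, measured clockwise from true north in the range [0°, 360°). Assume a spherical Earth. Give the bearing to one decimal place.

48.4°

Δλ = -143.32 − 157.16 = -300.48°; wrapped into (−180°, 180°]: 59.52°.
θ = atan2( sin Δλ · cos φ₂ , cos φ₁ · sin φ₂ − sin φ₁ · cos φ₂ · cos Δλ )
  = atan2(0.61310, 0.54341) = 48.448° → normalised to [0°, 360°): 48.448°.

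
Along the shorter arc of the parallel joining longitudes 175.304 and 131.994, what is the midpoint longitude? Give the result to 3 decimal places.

+153.649°

Signed shortest Δλ from +175.304° to +131.994° is -43.310°.
Midpoint longitude = +175.304° + (-43.310°)/2 = +175.304° − 21.655° = +153.649°.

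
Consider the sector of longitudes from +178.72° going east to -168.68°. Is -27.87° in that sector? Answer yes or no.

Band width going east from +178.72° to -168.68°: ((-168.68 − 178.72) mod 360) = 12.60°.
Offset of -27.87° east of the west edge: ((-27.87 − 178.72) mod 360) = 153.41°.
153.41° > 12.60° ⇒ outside.

No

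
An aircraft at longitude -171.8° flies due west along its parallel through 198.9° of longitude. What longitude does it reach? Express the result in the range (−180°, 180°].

Start at -171.8°; shift −198.9° → -370.7°.
-370.7° lies outside (−180°, 180°]; add 360° → -10.7°.

-10.7°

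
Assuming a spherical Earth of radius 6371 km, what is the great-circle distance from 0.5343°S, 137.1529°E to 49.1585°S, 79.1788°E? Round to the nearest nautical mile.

Δλ = 79.1788 − 137.1529 = -57.9741°.
Δφ = -49.1585 − -0.5343 = -48.6242°.
a = sin²(Δφ/2) + cos φ₁ · cos φ₂ · sin²(Δλ/2) = 0.323080.
c = 2·atan2(√a, √(1−a)) = 1.20912 rad → d = 6371·c ≈ 7703.32 km ≈ 4159.46 nmi.

4159 nmi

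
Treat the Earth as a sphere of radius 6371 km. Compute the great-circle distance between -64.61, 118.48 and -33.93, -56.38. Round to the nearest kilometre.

9049 km

Δλ = -56.38 − 118.48 = -174.86°.
Δφ = -33.93 − -64.61 = 30.68°.
a = sin²(Δφ/2) + cos φ₁ · cos φ₂ · sin²(Δλ/2) = 0.425035.
c = 2·atan2(√a, √(1−a)) = 1.42030 rad → d = 6371·c ≈ 9048.72 km.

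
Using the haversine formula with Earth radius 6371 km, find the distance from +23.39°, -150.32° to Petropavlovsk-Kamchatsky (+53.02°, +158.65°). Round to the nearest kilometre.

5378 km

Δλ = 158.65 − -150.32 = 308.97°; wrapped into (−180°, 180°]: -51.03°.
Δφ = 53.02 − 23.39 = 29.63°.
a = sin²(Δφ/2) + cos φ₁ · cos φ₂ · sin²(Δλ/2) = 0.167821.
c = 2·atan2(√a, √(1−a)) = 0.84416 rad → d = 6371·c ≈ 5378.16 km.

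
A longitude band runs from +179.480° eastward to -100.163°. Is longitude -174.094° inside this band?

Band width going east from +179.480° to -100.163°: ((-100.163 − 179.480) mod 360) = 80.357°.
Offset of -174.094° east of the west edge: ((-174.094 − 179.480) mod 360) = 6.426°.
6.426° ≤ 80.357° ⇒ inside.

Yes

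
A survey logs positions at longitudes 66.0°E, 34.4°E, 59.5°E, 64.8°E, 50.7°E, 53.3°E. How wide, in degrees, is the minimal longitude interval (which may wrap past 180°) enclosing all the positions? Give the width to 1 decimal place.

31.6°

Sort the longitudes: +34.4°, +50.7°, +53.3°, +59.5°, +64.8°, +66.0°.
Eastward gaps between consecutive values (wrapping around): 16.3°, 2.6°, 6.2°, 5.3°, 1.2°, 328.4°.
Largest gap = 328.4° ⇒ minimal covering band is its complement: 360° − 328.4° = 31.6°.
Band runs from +34.4° eastward to +66.0°.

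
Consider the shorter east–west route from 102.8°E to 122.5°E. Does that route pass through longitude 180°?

Signed shortest Δλ = ((122.5 − 102.8 + 180) mod 360) − 180 = 19.7°.
Going east by 19.7° from +102.8° reaches +122.5° without touching 180°.

No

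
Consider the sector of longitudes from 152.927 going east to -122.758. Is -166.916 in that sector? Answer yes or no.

Yes

Band width going east from +152.927° to -122.758°: ((-122.758 − 152.927) mod 360) = 84.315°.
Offset of -166.916° east of the west edge: ((-166.916 − 152.927) mod 360) = 40.157°.
40.157° ≤ 84.315° ⇒ inside.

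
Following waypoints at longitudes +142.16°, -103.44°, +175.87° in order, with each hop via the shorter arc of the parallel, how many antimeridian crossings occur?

Leg 1: +142.16° → -103.44°, shortest Δλ = 114.4° (east) — crosses 180°.
Leg 2: -103.44° → +175.87°, shortest Δλ = -80.69° (west) — crosses 180°.
Total crossings: 2.

2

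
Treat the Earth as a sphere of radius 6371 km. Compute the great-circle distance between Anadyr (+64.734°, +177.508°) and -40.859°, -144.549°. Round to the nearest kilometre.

12198 km

Δλ = -144.549 − 177.508 = -322.057°; wrapped into (−180°, 180°]: 37.943°.
Δφ = -40.859 − 64.734 = -105.593°.
a = sin²(Δφ/2) + cos φ₁ · cos φ₂ · sin²(Δλ/2) = 0.668519.
c = 2·atan2(√a, √(1−a)) = 1.91457 rad → d = 6371·c ≈ 12197.69 km.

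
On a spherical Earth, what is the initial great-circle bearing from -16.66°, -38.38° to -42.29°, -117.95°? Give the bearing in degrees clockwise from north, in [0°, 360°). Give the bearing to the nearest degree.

230°

Δλ = -117.95 − -38.38 = -79.57°.
θ = atan2( sin Δλ · cos φ₂ , cos φ₁ · sin φ₂ − sin φ₁ · cos φ₂ · cos Δλ )
  = atan2(-0.72753, -0.60624) = -129.804° → normalised to [0°, 360°): 230.196°.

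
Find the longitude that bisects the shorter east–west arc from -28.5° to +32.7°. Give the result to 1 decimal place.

+2.1°

Signed shortest Δλ from -28.5° to +32.7° is +61.2°.
Midpoint longitude = -28.5° + (+61.2°)/2 = -28.5° + 30.6° = +2.1°.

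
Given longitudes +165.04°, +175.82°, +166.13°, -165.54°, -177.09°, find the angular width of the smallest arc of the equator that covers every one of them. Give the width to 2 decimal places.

29.42°

Sort the longitudes: -177.09°, -165.54°, +165.04°, +166.13°, +175.82°.
Eastward gaps between consecutive values (wrapping around): 11.55°, 330.58°, 1.09°, 9.69°, 7.09°.
Largest gap = 330.58° ⇒ minimal covering band is its complement: 360° − 330.58° = 29.42°.
Band runs from +165.04° eastward to -165.54°, crossing the antimeridian.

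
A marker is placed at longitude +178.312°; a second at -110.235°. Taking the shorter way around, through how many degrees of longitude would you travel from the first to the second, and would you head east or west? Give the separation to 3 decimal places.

Raw difference: -110.235 − 178.312 = -288.547°.
Normalise into (−180°, 180°]: -288.547° + 360° = 71.453°.
Positive ⇒ the second point lies to the east; separation 71.453°.

71.453° east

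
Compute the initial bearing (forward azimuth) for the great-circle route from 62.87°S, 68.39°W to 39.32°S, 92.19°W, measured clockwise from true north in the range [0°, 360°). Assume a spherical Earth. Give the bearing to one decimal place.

317.5°

Δλ = -92.19 − -68.39 = -23.80°.
θ = atan2( sin Δλ · cos φ₂ , cos φ₁ · sin φ₂ − sin φ₁ · cos φ₂ · cos Δλ )
  = atan2(-0.31219, 0.34100) = -42.475° → normalised to [0°, 360°): 317.525°.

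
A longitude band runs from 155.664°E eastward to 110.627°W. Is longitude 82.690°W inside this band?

No

Band width going east from +155.664° to -110.627°: ((-110.627 − 155.664) mod 360) = 93.709°.
Offset of -82.690° east of the west edge: ((-82.690 − 155.664) mod 360) = 121.646°.
121.646° > 93.709° ⇒ outside.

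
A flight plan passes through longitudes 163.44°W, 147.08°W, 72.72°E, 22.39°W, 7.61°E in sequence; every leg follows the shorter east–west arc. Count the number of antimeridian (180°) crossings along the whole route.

1

Leg 1: -163.44° → -147.08°, shortest Δλ = 16.36° (east) — does not cross 180°.
Leg 2: -147.08° → +72.72°, shortest Δλ = -140.2° (west) — crosses 180°.
Leg 3: +72.72° → -22.39°, shortest Δλ = -95.11° (west) — does not cross 180°.
Leg 4: -22.39° → +7.61°, shortest Δλ = 30.0° (east) — does not cross 180°.
Total crossings: 1.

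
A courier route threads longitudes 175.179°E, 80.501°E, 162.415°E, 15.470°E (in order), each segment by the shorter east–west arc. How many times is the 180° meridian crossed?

0

Leg 1: +175.179° → +80.501°, shortest Δλ = -94.678° (west) — does not cross 180°.
Leg 2: +80.501° → +162.415°, shortest Δλ = 81.914° (east) — does not cross 180°.
Leg 3: +162.415° → +15.470°, shortest Δλ = -146.945° (west) — does not cross 180°.
Total crossings: 0.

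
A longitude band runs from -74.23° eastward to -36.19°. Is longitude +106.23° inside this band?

No

Band width going east from -74.23° to -36.19°: ((-36.19 − -74.23) mod 360) = 38.04°.
Offset of +106.23° east of the west edge: ((106.23 − -74.23) mod 360) = 180.46°.
180.46° > 38.04° ⇒ outside.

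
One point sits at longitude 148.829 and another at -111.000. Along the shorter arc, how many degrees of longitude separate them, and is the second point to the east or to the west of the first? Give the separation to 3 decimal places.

100.171° east

Raw difference: -111.000 − 148.829 = -259.829°.
Normalise into (−180°, 180°]: -259.829° + 360° = 100.171°.
Positive ⇒ the second point lies to the east; separation 100.171°.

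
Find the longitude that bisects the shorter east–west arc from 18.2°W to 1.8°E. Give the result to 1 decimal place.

Signed shortest Δλ from -18.2° to +1.8° is +20.0°.
Midpoint longitude = -18.2° + (+20.0°)/2 = -18.2° + 10.0° = -8.2°.

8.2°W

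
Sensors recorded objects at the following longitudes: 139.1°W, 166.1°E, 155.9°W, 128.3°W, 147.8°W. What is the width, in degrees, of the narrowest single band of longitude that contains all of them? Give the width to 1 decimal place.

Sort the longitudes: -155.9°, -147.8°, -139.1°, -128.3°, +166.1°.
Eastward gaps between consecutive values (wrapping around): 8.1°, 8.7°, 10.8°, 294.4°, 38.0°.
Largest gap = 294.4° ⇒ minimal covering band is its complement: 360° − 294.4° = 65.6°.
Band runs from +166.1° eastward to -128.3°, crossing the antimeridian.

65.6°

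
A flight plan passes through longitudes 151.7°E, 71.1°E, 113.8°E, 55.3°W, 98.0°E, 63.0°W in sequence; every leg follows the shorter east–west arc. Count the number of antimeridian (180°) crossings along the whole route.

0

Leg 1: +151.7° → +71.1°, shortest Δλ = -80.6° (west) — does not cross 180°.
Leg 2: +71.1° → +113.8°, shortest Δλ = 42.7° (east) — does not cross 180°.
Leg 3: +113.8° → -55.3°, shortest Δλ = -169.1° (west) — does not cross 180°.
Leg 4: -55.3° → +98.0°, shortest Δλ = 153.3° (east) — does not cross 180°.
Leg 5: +98.0° → -63.0°, shortest Δλ = -161.0° (west) — does not cross 180°.
Total crossings: 0.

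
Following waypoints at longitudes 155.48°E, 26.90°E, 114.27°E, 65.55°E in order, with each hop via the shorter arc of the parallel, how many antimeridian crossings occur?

0

Leg 1: +155.48° → +26.90°, shortest Δλ = -128.58° (west) — does not cross 180°.
Leg 2: +26.90° → +114.27°, shortest Δλ = 87.37° (east) — does not cross 180°.
Leg 3: +114.27° → +65.55°, shortest Δλ = -48.72° (west) — does not cross 180°.
Total crossings: 0.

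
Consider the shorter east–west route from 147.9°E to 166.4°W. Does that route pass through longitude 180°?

Yes

Naïve |-166.4 − 147.9| = 314.3° > 180°, so the shorter arc goes the other way round — across 180°.
Signed shortest Δλ = ((-166.4 − 147.9 + 180) mod 360) − 180 = 45.7°.
Going east by 45.7° from +147.9° passes through 180° before reaching -166.4°.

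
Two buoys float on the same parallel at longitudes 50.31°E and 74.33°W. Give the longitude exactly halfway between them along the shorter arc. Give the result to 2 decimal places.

12.01°W

Signed shortest Δλ from +50.31° to -74.33° is -124.64°.
Midpoint longitude = +50.31° + (-124.64°)/2 = +50.31° − 62.32° = -12.01°.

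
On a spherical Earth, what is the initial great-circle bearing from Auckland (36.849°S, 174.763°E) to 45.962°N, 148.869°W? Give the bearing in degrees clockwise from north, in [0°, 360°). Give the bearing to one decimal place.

24.3°

Δλ = -148.869 − 174.763 = -323.632°; wrapped into (−180°, 180°]: 36.368°.
θ = atan2( sin Δλ · cos φ₂ , cos φ₁ · sin φ₂ − sin φ₁ · cos φ₂ · cos Δλ )
  = atan2(0.41219, 0.91094) = 24.346° → normalised to [0°, 360°): 24.346°.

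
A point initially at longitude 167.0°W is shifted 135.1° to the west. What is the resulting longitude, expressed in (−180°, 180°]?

Start at -167.0°; shift −135.1° → -302.1°.
-302.1° lies outside (−180°, 180°]; add 360° → +57.9°.

57.9°E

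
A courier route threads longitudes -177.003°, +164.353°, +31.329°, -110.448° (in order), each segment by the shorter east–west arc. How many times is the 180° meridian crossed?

Leg 1: -177.003° → +164.353°, shortest Δλ = -18.644° (west) — crosses 180°.
Leg 2: +164.353° → +31.329°, shortest Δλ = -133.024° (west) — does not cross 180°.
Leg 3: +31.329° → -110.448°, shortest Δλ = -141.777° (west) — does not cross 180°.
Total crossings: 1.

1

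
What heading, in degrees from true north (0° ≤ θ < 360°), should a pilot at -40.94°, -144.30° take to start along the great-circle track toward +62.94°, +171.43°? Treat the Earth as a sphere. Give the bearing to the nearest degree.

340°

Δλ = 171.43 − -144.30 = 315.73°; wrapped into (−180°, 180°]: -44.27°.
θ = atan2( sin Δλ · cos φ₂ , cos φ₁ · sin φ₂ − sin φ₁ · cos φ₂ · cos Δλ )
  = atan2(-0.31755, 0.88616) = -19.715° → normalised to [0°, 360°): 340.285°.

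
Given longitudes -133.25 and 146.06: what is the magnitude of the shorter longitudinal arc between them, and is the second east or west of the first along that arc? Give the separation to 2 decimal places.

Raw difference: 146.06 − -133.25 = 279.31°.
Normalise into (−180°, 180°]: 279.31° − 360° = -80.69°.
Negative ⇒ the second point lies to the west; separation 80.69°.

80.69° west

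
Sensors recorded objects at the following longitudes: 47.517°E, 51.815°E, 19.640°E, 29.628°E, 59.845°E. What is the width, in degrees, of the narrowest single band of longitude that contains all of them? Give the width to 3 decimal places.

40.205°

Sort the longitudes: +19.640°, +29.628°, +47.517°, +51.815°, +59.845°.
Eastward gaps between consecutive values (wrapping around): 9.988°, 17.889°, 4.298°, 8.030°, 319.795°.
Largest gap = 319.795° ⇒ minimal covering band is its complement: 360° − 319.795° = 40.205°.
Band runs from +19.640° eastward to +59.845°.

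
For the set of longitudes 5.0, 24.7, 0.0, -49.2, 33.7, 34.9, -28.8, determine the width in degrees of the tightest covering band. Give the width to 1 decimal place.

Sort the longitudes: -49.2°, -28.8°, +0.0°, +5.0°, +24.7°, +33.7°, +34.9°.
Eastward gaps between consecutive values (wrapping around): 20.4°, 28.8°, 5.0°, 19.7°, 9.0°, 1.2°, 275.9°.
Largest gap = 275.9° ⇒ minimal covering band is its complement: 360° − 275.9° = 84.1°.
Band runs from -49.2° eastward to +34.9°.

84.1°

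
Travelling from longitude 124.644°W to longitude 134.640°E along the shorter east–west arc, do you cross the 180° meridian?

Yes

Naïve |134.640 − -124.644| = 259.284° > 180°, so the shorter arc goes the other way round — across 180°.
Signed shortest Δλ = ((134.640 − -124.644 + 180) mod 360) − 180 = -100.716°.
Going west by 100.716° from -124.644° passes through 180° before reaching +134.640°.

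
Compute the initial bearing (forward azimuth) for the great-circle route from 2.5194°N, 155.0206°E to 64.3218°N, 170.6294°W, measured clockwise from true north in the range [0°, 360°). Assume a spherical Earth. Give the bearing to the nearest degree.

15°

Δλ = -170.6294 − 155.0206 = -325.6500°; wrapped into (−180°, 180°]: 34.3500°.
θ = atan2( sin Δλ · cos φ₂ , cos φ₁ · sin φ₂ − sin φ₁ · cos φ₂ · cos Δλ )
  = atan2(0.24450, 0.88465) = 15.450° → normalised to [0°, 360°): 15.450°.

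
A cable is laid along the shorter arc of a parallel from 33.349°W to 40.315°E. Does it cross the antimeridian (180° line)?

No

Signed shortest Δλ = ((40.315 − -33.349 + 180) mod 360) − 180 = 73.664°.
Going east by 73.664° from -33.349° reaches +40.315° without touching 180°.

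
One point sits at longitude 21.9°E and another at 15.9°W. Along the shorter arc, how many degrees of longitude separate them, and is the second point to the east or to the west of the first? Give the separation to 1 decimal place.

37.8° west

Raw difference: -15.9 − 21.9 = -37.8°.
Normalise into (−180°, 180°]: -37.8° stays -37.8°.
Negative ⇒ the second point lies to the west; separation 37.8°.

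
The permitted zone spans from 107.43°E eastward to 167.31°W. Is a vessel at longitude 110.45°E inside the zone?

Yes

Band width going east from +107.43° to -167.31°: ((-167.31 − 107.43) mod 360) = 85.26°.
Offset of +110.45° east of the west edge: ((110.45 − 107.43) mod 360) = 3.02°.
3.02° ≤ 85.26° ⇒ inside.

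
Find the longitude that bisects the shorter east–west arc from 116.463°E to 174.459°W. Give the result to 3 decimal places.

151.002°E

Signed shortest Δλ from +116.463° to -174.459° is +69.078°.
Midpoint longitude = +116.463° + (+69.078°)/2 = +116.463° + 34.539° = +151.002°.
(The naïve average (+116.463 + -174.459)/2 = -28.998° is on the wrong side of the globe.)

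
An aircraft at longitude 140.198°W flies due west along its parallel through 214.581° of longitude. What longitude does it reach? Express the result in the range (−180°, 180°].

Start at -140.198°; shift −214.581° → -354.779°.
-354.779° lies outside (−180°, 180°]; add 360° → +5.221°.

5.221°E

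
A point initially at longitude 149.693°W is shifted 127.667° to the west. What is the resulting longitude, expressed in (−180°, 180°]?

82.640°E

Start at -149.693°; shift −127.667° → -277.360°.
-277.360° lies outside (−180°, 180°]; add 360° → +82.640°.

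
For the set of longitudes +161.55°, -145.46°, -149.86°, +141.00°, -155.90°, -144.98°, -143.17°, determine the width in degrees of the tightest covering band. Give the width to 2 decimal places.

Sort the longitudes: -155.90°, -149.86°, -145.46°, -144.98°, -143.17°, +141.00°, +161.55°.
Eastward gaps between consecutive values (wrapping around): 6.04°, 4.40°, 0.48°, 1.81°, 284.17°, 20.55°, 42.55°.
Largest gap = 284.17° ⇒ minimal covering band is its complement: 360° − 284.17° = 75.83°.
Band runs from +141.00° eastward to -143.17°, crossing the antimeridian.

75.83°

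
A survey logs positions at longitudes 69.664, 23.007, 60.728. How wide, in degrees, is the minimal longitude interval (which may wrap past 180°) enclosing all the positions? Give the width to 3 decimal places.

46.657°

Sort the longitudes: +23.007°, +60.728°, +69.664°.
Eastward gaps between consecutive values (wrapping around): 37.721°, 8.936°, 313.343°.
Largest gap = 313.343° ⇒ minimal covering band is its complement: 360° − 313.343° = 46.657°.
Band runs from +23.007° eastward to +69.664°.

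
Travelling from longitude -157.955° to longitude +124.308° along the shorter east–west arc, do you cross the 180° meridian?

Naïve |124.308 − -157.955| = 282.263° > 180°, so the shorter arc goes the other way round — across 180°.
Signed shortest Δλ = ((124.308 − -157.955 + 180) mod 360) − 180 = -77.737°.
Going west by 77.737° from -157.955° passes through 180° before reaching +124.308°.

Yes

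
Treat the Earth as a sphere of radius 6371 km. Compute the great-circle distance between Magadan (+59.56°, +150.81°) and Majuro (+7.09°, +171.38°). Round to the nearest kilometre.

6088 km

Δλ = 171.38 − 150.81 = 20.57°.
Δφ = 7.09 − 59.56 = -52.47°.
a = sin²(Δφ/2) + cos φ₁ · cos φ₂ · sin²(Δλ/2) = 0.211439.
c = 2·atan2(√a, √(1−a)) = 0.95560 rad → d = 6371·c ≈ 6088.10 km.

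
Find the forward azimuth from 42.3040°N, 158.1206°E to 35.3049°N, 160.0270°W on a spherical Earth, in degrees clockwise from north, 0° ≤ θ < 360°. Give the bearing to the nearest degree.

Δλ = -160.0270 − 158.1206 = -318.1476°; wrapped into (−180°, 180°]: 41.8524°.
θ = atan2( sin Δλ · cos φ₂ , cos φ₁ · sin φ₂ − sin φ₁ · cos φ₂ · cos Δλ )
  = atan2(0.54451, 0.01829) = 88.077° → normalised to [0°, 360°): 88.077°.

88°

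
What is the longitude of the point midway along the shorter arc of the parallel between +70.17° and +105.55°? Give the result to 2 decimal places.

Signed shortest Δλ from +70.17° to +105.55° is +35.38°.
Midpoint longitude = +70.17° + (+35.38°)/2 = +70.17° + 17.69° = +87.86°.

+87.86°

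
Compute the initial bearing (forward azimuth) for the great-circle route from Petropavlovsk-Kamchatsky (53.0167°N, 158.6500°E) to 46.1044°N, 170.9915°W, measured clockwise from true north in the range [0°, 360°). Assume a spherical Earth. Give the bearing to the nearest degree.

97°

Δλ = -170.9915 − 158.6500 = -329.6415°; wrapped into (−180°, 180°]: 30.3585°.
θ = atan2( sin Δλ · cos φ₂ , cos φ₁ · sin φ₂ − sin φ₁ · cos φ₂ · cos Δλ )
  = atan2(0.35042, -0.04441) = 97.222° → normalised to [0°, 360°): 97.222°.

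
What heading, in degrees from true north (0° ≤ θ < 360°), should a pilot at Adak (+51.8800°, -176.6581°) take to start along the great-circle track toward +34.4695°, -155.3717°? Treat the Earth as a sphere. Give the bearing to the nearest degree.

Δλ = -155.3717 − -176.6581 = 21.2864°.
θ = atan2( sin Δλ · cos φ₂ , cos φ₁ · sin φ₂ − sin φ₁ · cos φ₂ · cos Δλ )
  = atan2(0.29929, -0.25497) = 130.428° → normalised to [0°, 360°): 130.428°.

130°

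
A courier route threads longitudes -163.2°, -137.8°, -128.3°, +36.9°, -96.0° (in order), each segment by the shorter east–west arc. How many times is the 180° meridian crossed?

0

Leg 1: -163.2° → -137.8°, shortest Δλ = 25.4° (east) — does not cross 180°.
Leg 2: -137.8° → -128.3°, shortest Δλ = 9.5° (east) — does not cross 180°.
Leg 3: -128.3° → +36.9°, shortest Δλ = 165.2° (east) — does not cross 180°.
Leg 4: +36.9° → -96.0°, shortest Δλ = -132.9° (west) — does not cross 180°.
Total crossings: 0.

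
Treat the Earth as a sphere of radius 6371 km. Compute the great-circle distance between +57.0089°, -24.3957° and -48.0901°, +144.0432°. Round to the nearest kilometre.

18756 km

Δλ = 144.0432 − -24.3957 = 168.4389°.
Δφ = -48.0901 − 57.0089 = -105.0990°.
a = sin²(Δφ/2) + cos φ₁ · cos φ₂ · sin²(Δλ/2) = 0.990265.
c = 2·atan2(√a, √(1−a)) = 2.94394 rad → d = 6371·c ≈ 18755.83 km.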